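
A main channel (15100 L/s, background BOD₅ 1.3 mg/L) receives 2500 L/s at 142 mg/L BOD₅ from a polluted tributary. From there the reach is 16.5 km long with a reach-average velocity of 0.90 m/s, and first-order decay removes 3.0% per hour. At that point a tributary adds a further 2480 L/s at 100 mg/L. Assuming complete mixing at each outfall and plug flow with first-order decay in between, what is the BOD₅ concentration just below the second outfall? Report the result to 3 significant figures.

28.3 mg/L

Mixed concentration C = ΣQC/ΣQ = (15100·1.300 + 2500·142.0) / 17600 = 374600/17600 = 21.29 mg/L; combined flow 17600 L/s.
Travel time t = 16.5·1000 / 0.90 = 18330 s = 5.093 h.
3.0%/h lost → k = −ln(1 − 0.03) = 0.03046 h⁻¹.
First-order decay: C = 21.29·exp(−k·t) = 21.29·0.8563 = 18.23 mg/L.
At the second outfall, C = (17600·18.23 + 2480·100.0) / (17600 + 2480) = 28.33 mg/L.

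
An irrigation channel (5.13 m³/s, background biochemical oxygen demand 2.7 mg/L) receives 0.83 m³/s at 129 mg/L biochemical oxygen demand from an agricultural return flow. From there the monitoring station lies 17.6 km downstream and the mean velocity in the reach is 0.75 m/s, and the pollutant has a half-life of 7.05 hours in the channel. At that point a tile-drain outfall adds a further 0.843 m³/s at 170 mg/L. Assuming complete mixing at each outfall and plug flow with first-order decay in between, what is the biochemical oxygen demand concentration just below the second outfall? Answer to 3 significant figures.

30.4 mg/L

Flow-weighted average: C = (5.130·2.700 + 0.8300·129.0) / 5.960 = 120.9/5.960 = 20.29 mg/L; combined flow 5.960 m³/s.
Travel time t = 17.6·1000 / 0.75 = 23470 s = 6.519 h.
Half-life 7.05 h → k = ln 2 / 7.05 = 0.09832 h⁻¹ = 2.360 d⁻¹.
After decay, C = 20.29 × e^(−kt) = 20.29 × 0.5268 = 10.69 mg/L.
Second outfall: C = (5.960·10.69 + 0.8430·170.0)/6.803 = 30.43 mg/L.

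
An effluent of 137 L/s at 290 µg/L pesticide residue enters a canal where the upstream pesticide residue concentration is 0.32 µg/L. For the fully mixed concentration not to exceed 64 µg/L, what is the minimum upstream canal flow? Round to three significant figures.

486 L/s

Set C_mix = 64: (Q·0.3200 + 137.0·290.0) / (Q + 137.0) = 64
→ Q = 137.0·(290.0 − 64)/(64 − 0.3200) = 486.2 L/s.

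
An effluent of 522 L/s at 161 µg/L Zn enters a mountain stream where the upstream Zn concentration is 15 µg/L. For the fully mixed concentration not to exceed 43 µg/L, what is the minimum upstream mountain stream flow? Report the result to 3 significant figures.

Set C_mix = 43: (Q·15.00 + 522.0·161.0) / (Q + 522.0) = 43
→ Q = 522.0·(161.0 − 43)/(43 − 15.00) = 2200 L/s.

2200 L/s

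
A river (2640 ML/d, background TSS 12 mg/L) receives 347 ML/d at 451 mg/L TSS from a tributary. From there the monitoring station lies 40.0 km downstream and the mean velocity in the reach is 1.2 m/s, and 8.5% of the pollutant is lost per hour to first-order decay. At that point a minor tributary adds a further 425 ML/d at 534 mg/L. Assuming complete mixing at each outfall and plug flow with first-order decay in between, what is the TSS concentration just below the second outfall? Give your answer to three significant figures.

90.7 mg/L

After mixing, C = (2640·12.00 + 347.0·451.0) / 2987 = 188200/2987 = 63.00 mg/L; combined flow 2987 ML/d.
Travel time t = 40.0·1000 / 1.2 = 33330 s = 9.259 h.
8.5%/h lost → k = −ln(1 − 0.085) = 0.08883 h⁻¹.
After decay, C = 63.00 × e^(−kt) = 63.00 × 0.4393 = 27.68 mg/L.
Second outfall: C = (2987·27.68 + 425.0·534.0)/3412 = 90.74 mg/L.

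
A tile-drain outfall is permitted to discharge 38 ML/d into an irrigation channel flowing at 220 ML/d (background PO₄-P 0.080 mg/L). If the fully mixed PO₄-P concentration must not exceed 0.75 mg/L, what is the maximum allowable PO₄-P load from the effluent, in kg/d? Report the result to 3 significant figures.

176 kg/d

Mass balance at the limit: 220.0·0.08000 + 38.00·Cₑ = 258.0·0.75 → Cₑ = 4.629 mg/L.
38.00 ML/d = 0.4398 m³/s. Load = 0.4398 m³/s × 4.629 g/m³ × 86 400 s/d = 175.9 kg/d.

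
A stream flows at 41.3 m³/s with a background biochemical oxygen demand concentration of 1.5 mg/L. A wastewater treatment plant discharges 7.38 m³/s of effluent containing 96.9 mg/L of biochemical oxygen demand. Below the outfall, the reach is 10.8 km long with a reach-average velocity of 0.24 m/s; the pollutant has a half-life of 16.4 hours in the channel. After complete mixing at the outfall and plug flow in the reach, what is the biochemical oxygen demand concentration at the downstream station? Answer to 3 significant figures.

After mixing, C = (41.30·1.500 + 7.380·96.90) / 48.68 = 777.1/48.68 = 15.96 mg/L.
Travel time t = 10.8·1000 / 0.24 = 45000 s = 12.50 h.
Half-life 16.4 h → k = ln 2 / 16.4 = 0.04227 h⁻¹ = 1.014 d⁻¹.
Applying C = C₀e^(−kt): 15.96 × 0.5896 = 9.412 mg/L.

9.41 mg/L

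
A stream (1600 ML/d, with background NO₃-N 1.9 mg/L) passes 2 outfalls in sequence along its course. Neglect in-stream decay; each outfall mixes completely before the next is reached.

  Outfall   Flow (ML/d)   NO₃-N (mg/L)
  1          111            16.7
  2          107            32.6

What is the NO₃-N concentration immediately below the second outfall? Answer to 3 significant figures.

Outfall 1: combined Q = 1711 ML/d; C = (1600·1.900 + 111.0·16.70)/1711 = 2.860 mg/L.
Outfall 2: combined Q = 1818 ML/d; C = (1711·2.860 + 107.0·32.60)/1818 = 4.611 mg/L.

4.61 mg/L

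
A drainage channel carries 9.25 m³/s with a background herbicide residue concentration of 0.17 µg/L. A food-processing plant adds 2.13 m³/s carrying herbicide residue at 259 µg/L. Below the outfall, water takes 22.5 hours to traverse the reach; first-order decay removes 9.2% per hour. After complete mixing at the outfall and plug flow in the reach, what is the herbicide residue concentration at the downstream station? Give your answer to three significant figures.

Conservation of mass: C = (9.250·0.1700 + 2.130·259.0) / 11.38 = 553.2/11.38 = 48.62 µg/L.
9.2%/h lost → k = −ln(1 − 0.092) = 0.09651 h⁻¹.
First-order decay: C = 48.62·exp(−k·t) = 48.62·0.1140 = 5.542 µg/L.

5.54 µg/L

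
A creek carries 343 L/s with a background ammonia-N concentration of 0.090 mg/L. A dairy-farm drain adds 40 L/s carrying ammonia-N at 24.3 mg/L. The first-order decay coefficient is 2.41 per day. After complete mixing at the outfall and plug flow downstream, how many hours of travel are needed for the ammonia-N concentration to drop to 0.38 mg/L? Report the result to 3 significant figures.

Mass balance: C = (343.0·0.09000 + 40.00·24.30) / 383.0 = 1003/383.0 = 2.618 mg/L.
2.618·exp(−k·t) = 0.38 → t = ln(2.618/0.38)/k = 69200 s = 19.22 h.

19.2 h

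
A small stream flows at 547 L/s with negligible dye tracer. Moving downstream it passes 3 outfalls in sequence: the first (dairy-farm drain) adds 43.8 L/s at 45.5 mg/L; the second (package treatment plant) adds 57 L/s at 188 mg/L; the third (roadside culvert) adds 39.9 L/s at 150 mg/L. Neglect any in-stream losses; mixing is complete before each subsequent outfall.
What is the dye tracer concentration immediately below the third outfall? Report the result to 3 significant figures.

Outfall 1: combined Q = 590.8 L/s; C = (547.0·0 + 43.80·45.50)/590.8 = 3.373 mg/L.
Outfall 2: combined Q = 647.8 L/s; C = (590.8·3.373 + 57.00·188.0)/647.8 = 19.62 mg/L.
Outfall 3: combined Q = 687.7 L/s; C = (647.8·19.62 + 39.90·150.0)/687.7 = 27.18 mg/L.

27.2 mg/L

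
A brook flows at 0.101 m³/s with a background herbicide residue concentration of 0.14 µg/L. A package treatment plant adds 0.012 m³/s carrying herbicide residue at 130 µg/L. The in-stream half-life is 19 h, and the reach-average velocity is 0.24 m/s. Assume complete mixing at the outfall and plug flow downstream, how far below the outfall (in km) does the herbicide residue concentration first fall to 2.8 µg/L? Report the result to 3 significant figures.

38.0 km

After mixing, C = (0.1010·0.1400 + 0.01200·130.0) / 0.1130 = 1.574/0.1130 = 13.93 µg/L.
Half-life 19 h → k = ln 2 / 19 = 0.03648 h⁻¹ = 0.8756 d⁻¹.
Set 13.93·exp(−k·t) = 2.8 → t = ln(13.93/2.8)/k = 158300 s = 43.98 h.
Distance = v·t = 0.24·158300 = 38000 m = 38.00 km.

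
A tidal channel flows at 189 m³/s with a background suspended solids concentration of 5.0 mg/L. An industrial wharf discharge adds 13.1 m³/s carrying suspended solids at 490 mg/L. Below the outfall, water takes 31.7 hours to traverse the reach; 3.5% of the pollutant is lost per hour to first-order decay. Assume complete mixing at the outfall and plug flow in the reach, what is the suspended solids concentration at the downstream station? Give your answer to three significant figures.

Conservation of mass: C = (189.0·5.000 + 13.10·490.0) / 202.1 = 7364/202.1 = 36.44 mg/L.
3.5%/h lost → k = −ln(1 − 0.035) = 0.03563 h⁻¹.
Decay over the reach: 36.44·exp(−kt) = 36.44·0.3232 = 11.78 mg/L.

11.8 mg/L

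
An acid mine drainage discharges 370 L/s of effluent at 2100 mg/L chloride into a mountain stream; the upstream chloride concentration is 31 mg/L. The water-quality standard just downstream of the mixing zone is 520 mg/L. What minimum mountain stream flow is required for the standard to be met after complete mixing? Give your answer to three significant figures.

Set C_mix = 520: (Q·31.00 + 370.0·2100) / (Q + 370.0) = 520
→ Q = 370.0·(2100 − 520)/(520 − 31.00) = 1196 L/s.

1200 L/s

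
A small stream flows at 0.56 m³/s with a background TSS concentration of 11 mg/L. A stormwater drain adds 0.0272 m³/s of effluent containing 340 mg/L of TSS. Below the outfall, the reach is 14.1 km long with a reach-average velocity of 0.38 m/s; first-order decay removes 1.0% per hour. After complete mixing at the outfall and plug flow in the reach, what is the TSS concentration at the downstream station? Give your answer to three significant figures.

Flow-weighted average: C = (0.5600·11.00 + 0.02720·340.0) / 0.5872 = 15.41/0.5872 = 26.24 mg/L.
Travel time t = 14.1·1000 / 0.38 = 37110 s = 10.31 h.
1.0%/h lost → k = −ln(1 − 0.01) = 0.01005 h⁻¹.
After decay, C = 26.24 × e^(−kt) = 26.24 × 0.9016 = 23.66 mg/L.

23.7 mg/L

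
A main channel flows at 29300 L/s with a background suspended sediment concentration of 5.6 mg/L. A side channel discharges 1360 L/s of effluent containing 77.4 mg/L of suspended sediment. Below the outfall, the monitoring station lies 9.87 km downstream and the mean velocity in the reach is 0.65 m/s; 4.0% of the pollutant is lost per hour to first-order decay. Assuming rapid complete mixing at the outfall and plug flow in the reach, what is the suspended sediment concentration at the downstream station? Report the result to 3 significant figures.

Flow-weighted average: C = (29300·5.600 + 1360·77.40) / 30660 = 269300/30660 = 8.785 mg/L.
Travel time t = 9.87·1000 / 0.65 = 15180 s = 4.218 h.
4.0%/h lost → k = −ln(1 − 0.04) = 0.04082 h⁻¹.
Decay over the reach: 8.785·exp(−kt) = 8.785·0.8418 = 7.395 mg/L.

7.40 mg/L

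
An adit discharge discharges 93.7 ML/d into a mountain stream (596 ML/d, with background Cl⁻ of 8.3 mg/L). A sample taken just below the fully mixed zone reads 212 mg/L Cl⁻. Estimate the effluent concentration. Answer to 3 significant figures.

1510 mg/L

Mass balance: 596.0·8.300 + 93.70·Cₑ = 689.7·212.0
→ Cₑ = (689.7·212.0 − 596.0·8.300) / 93.70 = 1508 mg/L.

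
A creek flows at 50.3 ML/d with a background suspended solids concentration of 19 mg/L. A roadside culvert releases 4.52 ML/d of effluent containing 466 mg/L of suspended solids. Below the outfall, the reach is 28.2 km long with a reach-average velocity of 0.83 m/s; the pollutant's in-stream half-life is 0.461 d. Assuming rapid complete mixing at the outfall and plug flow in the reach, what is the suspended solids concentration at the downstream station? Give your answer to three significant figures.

Mass balance: C = (50.30·19.00 + 4.520·466.0) / 54.82 = 3062/54.82 = 55.86 mg/L.
Travel time t = 28.2·1000 / 0.83 = 33980 s = 9.438 h.
Half-life 0.461 d → k = ln 2 / 0.461 = 1.504 d⁻¹.
After decay, C = 55.86 × e^(−kt) = 55.86 × 0.5536 = 30.92 mg/L.

30.9 mg/L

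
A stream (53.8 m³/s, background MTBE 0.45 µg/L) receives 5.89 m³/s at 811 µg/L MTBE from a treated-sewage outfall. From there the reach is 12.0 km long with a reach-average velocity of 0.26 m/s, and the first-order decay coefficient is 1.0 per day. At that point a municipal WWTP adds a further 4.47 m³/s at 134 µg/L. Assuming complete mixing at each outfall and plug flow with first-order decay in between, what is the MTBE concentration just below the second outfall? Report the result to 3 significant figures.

53.2 µg/L

Mixed concentration C = ΣQC/ΣQ = (53.80·0.4500 + 5.890·811.0) / 59.69 = 4801/59.69 = 80.43 µg/L; combined flow 59.69 m³/s.
Travel time t = 12.0·1000 / 0.26 = 46150 s = 12.82 h.
Decay over the reach: 80.43·exp(−kt) = 80.43·0.5861 = 47.14 µg/L.
Second outfall: C = (59.69·47.14 + 4.470·134.0)/64.16 = 53.20 µg/L.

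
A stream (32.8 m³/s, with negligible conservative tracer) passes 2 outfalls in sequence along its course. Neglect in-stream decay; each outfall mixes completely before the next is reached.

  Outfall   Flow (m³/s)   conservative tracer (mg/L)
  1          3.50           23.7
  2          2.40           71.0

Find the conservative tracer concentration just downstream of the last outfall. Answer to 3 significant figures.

Below outfall 1: Q → 36.30 m³/s, C = (32.80·0 + 3.500·23.70)/36.30 = 2.285 mg/L.
Below outfall 2: Q → 38.70 m³/s, C = (36.30·2.285 + 2.400·71.00)/38.70 = 6.547 mg/L.

6.55 mg/L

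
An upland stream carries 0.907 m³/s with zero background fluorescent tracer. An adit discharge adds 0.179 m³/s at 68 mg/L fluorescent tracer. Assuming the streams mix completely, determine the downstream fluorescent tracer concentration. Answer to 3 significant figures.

Mass balance: C = (0.9070·0 + 0.1790·68.00) / 1.086 = 12.17/1.086 = 11.21 mg/L.

11.2 mg/L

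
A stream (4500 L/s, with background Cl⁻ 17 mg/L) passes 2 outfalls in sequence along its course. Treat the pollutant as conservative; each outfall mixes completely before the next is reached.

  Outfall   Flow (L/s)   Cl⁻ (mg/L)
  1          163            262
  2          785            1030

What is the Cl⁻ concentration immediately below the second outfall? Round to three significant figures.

170 mg/L

After outfall 1: Q = 4500 + 163.0 = 4663 L/s; C = (4500·17.00 + 163.0·262.0)/4663 = 25.56 mg/L.
After outfall 2: Q = 4663 + 785.0 = 5448 L/s; C = (4663·25.56 + 785.0·1030)/5448 = 170.3 mg/L.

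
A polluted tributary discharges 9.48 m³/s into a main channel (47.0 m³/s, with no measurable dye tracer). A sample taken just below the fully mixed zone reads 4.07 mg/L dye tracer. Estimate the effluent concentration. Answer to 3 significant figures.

24.2 mg/L

Mass balance: 47.00·0 + 9.480·Cₑ = 56.48·4.070
→ Cₑ = (56.48·4.070 − 47.00·0) / 9.480 = 24.25 mg/L.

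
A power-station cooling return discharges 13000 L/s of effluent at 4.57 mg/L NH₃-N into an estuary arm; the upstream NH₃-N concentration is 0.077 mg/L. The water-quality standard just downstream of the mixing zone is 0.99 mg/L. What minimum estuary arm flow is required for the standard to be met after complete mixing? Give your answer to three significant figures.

51000 L/s

Set C_mix = 0.99: (Q·0.07700 + 13000·4.570) / (Q + 13000) = 0.99
→ Q = 13000·(4.570 − 0.99)/(0.99 − 0.07700) = 50970 L/s.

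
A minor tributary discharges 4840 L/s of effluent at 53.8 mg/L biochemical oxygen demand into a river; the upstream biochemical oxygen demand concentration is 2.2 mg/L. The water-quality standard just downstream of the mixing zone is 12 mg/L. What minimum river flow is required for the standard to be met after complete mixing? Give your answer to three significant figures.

Set C_mix = 12: (Q·2.200 + 4840·53.80) / (Q + 4840) = 12
→ Q = 4840·(53.80 − 12)/(12 − 2.200) = 20640 L/s.

20600 L/s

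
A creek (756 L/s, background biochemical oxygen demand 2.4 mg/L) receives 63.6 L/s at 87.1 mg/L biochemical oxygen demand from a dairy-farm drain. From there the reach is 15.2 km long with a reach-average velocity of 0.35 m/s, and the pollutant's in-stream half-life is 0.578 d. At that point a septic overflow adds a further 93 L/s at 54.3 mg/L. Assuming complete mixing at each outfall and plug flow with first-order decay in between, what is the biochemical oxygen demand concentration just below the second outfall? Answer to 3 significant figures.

Flow-weighted average: C = (756.0·2.400 + 63.60·87.10) / 819.6 = 7354/819.6 = 8.973 mg/L; combined flow 819.6 L/s.
Travel time t = 15.2·1000 / 0.35 = 43430 s = 12.06 h.
Half-life 0.578 d → k = ln 2 / 0.578 = 1.199 d⁻¹.
Applying C = C₀e^(−kt): 8.973 × 0.5473 = 4.911 mg/L.
At the second outfall, C = (819.6·4.911 + 93.00·54.30) / (819.6 + 93.00) = 9.944 mg/L.

9.94 mg/L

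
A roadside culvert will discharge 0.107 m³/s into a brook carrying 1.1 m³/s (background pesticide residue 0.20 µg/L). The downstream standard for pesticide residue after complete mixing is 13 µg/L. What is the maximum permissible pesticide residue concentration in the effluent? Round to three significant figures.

145 µg/L

At the limit, (Qr·Cr + Qe·Cₑ)/(Qr + Qe) = 13:
Cₑ = (1.207·13 − 1.100·0.2000) / 0.1070 = 144.6 µg/L.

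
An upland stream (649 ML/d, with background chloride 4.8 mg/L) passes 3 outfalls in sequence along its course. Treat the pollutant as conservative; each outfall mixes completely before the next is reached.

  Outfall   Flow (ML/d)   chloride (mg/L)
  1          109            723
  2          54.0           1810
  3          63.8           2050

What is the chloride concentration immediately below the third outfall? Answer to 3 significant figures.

After outfall 1: Q = 649.0 + 109.0 = 758.0 ML/d; C = (649.0·4.800 + 109.0·723.0)/758.0 = 108.1 mg/L.
After outfall 2: Q = 758.0 + 54.00 = 812.0 ML/d; C = (758.0·108.1 + 54.00·1810)/812.0 = 221.3 mg/L.
After outfall 3: Q = 812.0 + 63.80 = 875.8 ML/d; C = (812.0·221.3 + 63.80·2050)/875.8 = 354.5 mg/L.

354 mg/L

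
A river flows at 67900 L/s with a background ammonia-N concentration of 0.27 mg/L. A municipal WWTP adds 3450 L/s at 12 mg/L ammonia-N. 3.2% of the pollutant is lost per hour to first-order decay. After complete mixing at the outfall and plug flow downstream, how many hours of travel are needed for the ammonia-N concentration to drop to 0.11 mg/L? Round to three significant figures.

Mixed concentration C = ΣQC/ΣQ = (67900·0.2700 + 3450·12.00) / 71350 = 59730/71350 = 0.8372 mg/L.
3.2%/h lost → k = −ln(1 − 0.032) = 0.03252 h⁻¹.
0.8372·exp(−k·t) = 0.11 → t = ln(0.8372/0.11)/k = 224700 s = 62.40 h.

62.4 h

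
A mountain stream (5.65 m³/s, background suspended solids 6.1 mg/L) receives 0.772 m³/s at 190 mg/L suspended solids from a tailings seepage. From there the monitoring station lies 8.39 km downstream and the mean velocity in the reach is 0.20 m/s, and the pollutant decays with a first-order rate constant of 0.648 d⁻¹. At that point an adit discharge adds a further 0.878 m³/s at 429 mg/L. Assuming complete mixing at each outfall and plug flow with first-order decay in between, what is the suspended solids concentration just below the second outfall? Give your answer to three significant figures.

Mixed concentration C = ΣQC/ΣQ = (5.650·6.100 + 0.7720·190.0) / 6.422 = 181.1/6.422 = 28.21 mg/L; combined flow 6.422 m³/s.
Travel time t = 8.39·1000 / 0.20 = 41950 s = 11.65 h.
After decay, C = 28.21 × e^(−kt) = 28.21 × 0.7301 = 20.59 mg/L.
Second outfall: C = (6.422·20.59 + 0.8780·429.0)/7.300 = 69.71 mg/L.

69.7 mg/L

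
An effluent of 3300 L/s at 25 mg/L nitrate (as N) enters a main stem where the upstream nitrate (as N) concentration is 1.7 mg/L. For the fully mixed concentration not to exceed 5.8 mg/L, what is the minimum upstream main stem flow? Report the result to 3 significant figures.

Set C_mix = 5.8: (Q·1.700 + 3300·25.00) / (Q + 3300) = 5.8
→ Q = 3300·(25.00 − 5.8)/(5.8 − 1.700) = 15450 L/s.

15500 L/s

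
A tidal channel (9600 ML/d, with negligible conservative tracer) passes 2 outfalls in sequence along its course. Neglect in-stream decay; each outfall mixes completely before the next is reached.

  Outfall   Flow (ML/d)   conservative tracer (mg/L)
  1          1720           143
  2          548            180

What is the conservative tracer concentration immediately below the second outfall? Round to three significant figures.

After outfall 1: Q = 9600 + 1720 = 11320 ML/d; C = (9600·0 + 1720·143.0)/11320 = 21.73 mg/L.
After outfall 2: Q = 11320 + 548.0 = 11870 ML/d; C = (11320·21.73 + 548.0·180.0)/11870 = 29.04 mg/L.

29.0 mg/L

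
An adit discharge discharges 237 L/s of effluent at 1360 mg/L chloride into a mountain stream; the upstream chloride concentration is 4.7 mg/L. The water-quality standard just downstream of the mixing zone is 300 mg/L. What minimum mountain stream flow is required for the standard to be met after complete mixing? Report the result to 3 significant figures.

Set C_mix = 300: (Q·4.700 + 237.0·1360) / (Q + 237.0) = 300
→ Q = 237.0·(1360 − 300)/(300 − 4.700) = 850.7 L/s.

851 L/s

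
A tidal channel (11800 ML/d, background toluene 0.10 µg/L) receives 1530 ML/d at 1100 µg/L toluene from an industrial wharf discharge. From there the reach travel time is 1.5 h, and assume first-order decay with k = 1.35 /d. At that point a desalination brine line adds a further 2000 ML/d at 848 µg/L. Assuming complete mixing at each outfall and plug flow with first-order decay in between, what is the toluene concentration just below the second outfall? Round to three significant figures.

Mass balance: C = (11800·0.1000 + 1530·1100) / 13330 = 1684000/13330 = 126.3 µg/L; combined flow 13330 ML/d.
Decay over the reach: 126.3·exp(−kt) = 126.3·0.9191 = 116.1 µg/L.
Second outfall: C = (13330·116.1 + 2000·848.0)/15330 = 211.6 µg/L.

212 µg/L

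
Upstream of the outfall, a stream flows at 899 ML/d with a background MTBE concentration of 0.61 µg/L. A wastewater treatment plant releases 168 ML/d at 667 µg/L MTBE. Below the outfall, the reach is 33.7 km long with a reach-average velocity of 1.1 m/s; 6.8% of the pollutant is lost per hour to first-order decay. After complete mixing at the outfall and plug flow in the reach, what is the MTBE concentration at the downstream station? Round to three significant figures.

Mass balance: C = (899.0·0.6100 + 168.0·667.0) / 1067 = 112600/1067 = 105.5 µg/L.
Travel time t = 33.7·1000 / 1.1 = 30640 s = 8.510 h.
6.8%/h lost → k = −ln(1 − 0.068) = 0.07042 h⁻¹.
Applying C = C₀e^(−kt): 105.5 × 0.5492 = 57.96 µg/L.

58.0 µg/L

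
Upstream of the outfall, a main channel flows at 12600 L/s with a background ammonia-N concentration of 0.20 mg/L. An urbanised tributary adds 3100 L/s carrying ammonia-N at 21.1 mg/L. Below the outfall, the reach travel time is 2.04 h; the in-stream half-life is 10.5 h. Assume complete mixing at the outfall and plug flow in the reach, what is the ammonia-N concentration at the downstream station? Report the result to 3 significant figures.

After mixing, C = (12600·0.2000 + 3100·21.10) / 15700 = 67930/15700 = 4.327 mg/L.
Half-life 10.5 h → k = ln 2 / 10.5 = 0.06601 h⁻¹ = 1.584 d⁻¹.
First-order decay: C = 4.327·exp(−k·t) = 4.327·0.8740 = 3.782 mg/L.

3.78 mg/L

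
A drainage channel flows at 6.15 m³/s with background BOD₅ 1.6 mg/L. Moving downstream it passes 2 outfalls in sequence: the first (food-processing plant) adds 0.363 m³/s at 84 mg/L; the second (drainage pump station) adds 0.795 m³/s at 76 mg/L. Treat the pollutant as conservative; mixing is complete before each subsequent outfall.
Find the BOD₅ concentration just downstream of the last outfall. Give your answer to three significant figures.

13.8 mg/L

Outfall 1: combined Q = 6.513 m³/s; C = (6.150·1.600 + 0.3630·84.00)/6.513 = 6.193 mg/L.
Outfall 2: combined Q = 7.308 m³/s; C = (6.513·6.193 + 0.7950·76.00)/7.308 = 13.79 mg/L.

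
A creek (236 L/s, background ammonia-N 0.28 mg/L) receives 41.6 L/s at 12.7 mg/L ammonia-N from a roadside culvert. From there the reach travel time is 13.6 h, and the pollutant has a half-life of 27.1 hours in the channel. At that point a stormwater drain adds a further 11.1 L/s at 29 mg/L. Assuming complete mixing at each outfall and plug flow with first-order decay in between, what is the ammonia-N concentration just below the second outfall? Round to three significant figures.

Mass balance: C = (236.0·0.2800 + 41.60·12.70) / 277.6 = 594.4/277.6 = 2.141 mg/L; combined flow 277.6 L/s.
Half-life 27.1 h → k = ln 2 / 27.1 = 0.02558 h⁻¹ = 0.6139 d⁻¹.
Decay over the reach: 2.141·exp(−kt) = 2.141·0.7062 = 1.512 mg/L.
Second outfall: C = (277.6·1.512 + 11.10·29.00)/288.7 = 2.569 mg/L.

2.57 mg/L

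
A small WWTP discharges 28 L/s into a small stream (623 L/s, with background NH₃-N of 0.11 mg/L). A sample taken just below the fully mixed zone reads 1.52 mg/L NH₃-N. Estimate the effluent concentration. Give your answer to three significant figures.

32.9 mg/L

Mass balance: 623.0·0.1100 + 28.00·Cₑ = 651.0·1.520
→ Cₑ = (651.0·1.520 − 623.0·0.1100) / 28.00 = 32.89 mg/L.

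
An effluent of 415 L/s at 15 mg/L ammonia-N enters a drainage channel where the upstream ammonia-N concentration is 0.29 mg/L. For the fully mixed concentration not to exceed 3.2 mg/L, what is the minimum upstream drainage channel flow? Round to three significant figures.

Set C_mix = 3.2: (Q·0.2900 + 415.0·15.00) / (Q + 415.0) = 3.2
→ Q = 415.0·(15.00 − 3.2)/(3.2 − 0.2900) = 1683 L/s.

1680 L/s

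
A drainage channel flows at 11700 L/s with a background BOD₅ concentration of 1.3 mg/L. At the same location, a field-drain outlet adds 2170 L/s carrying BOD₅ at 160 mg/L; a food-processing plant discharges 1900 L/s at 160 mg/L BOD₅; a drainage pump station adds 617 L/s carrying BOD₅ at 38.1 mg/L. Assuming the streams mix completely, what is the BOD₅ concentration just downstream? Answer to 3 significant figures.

Flow-weighted average: C = (11700·1.300 + 2170·160.0 + 1900·160.0 + 617.0·38.10) / 16390 = 689900/16390 = 42.10 mg/L.

42.1 mg/L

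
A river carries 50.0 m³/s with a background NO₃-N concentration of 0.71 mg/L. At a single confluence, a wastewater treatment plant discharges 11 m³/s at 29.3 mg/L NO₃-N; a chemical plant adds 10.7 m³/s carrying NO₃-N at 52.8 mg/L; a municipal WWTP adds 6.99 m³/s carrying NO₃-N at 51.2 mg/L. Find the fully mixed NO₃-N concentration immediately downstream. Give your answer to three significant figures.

16.3 mg/L

After mixing, C = (50.00·0.7100 + 11.00·29.30 + 10.70·52.80 + 6.990·51.20) / 78.69 = 1281/78.69 = 16.27 mg/L.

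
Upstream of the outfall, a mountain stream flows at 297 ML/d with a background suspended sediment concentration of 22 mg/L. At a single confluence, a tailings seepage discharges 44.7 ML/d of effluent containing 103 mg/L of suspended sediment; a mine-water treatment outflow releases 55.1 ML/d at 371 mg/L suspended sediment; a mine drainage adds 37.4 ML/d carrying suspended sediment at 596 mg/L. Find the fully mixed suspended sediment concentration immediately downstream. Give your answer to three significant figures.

Conservation of mass: C = (297.0·22.00 + 44.70·103.0 + 55.10·371.0 + 37.40·596.0) / 434.2 = 53870/434.2 = 124.1 mg/L.

124 mg/L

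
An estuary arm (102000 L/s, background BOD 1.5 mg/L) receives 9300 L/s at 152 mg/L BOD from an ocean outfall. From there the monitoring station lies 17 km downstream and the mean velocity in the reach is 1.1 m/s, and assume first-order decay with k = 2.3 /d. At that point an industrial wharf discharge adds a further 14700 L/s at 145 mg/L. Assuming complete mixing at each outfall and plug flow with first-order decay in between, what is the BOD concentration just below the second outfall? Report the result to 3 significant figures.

25.2 mg/L

Mass balance: C = (102000·1.500 + 9300·152.0) / 111300 = 1567000/111300 = 14.08 mg/L; combined flow 111300 L/s.
Travel time t = 17·1000 / 1.1 = 15450 s = 4.293 h.
Applying C = C₀e^(−kt): 14.08 × 0.6627 = 9.328 mg/L.
Second outfall: C = (111300·9.328 + 14700·145.0)/126000 = 25.16 mg/L.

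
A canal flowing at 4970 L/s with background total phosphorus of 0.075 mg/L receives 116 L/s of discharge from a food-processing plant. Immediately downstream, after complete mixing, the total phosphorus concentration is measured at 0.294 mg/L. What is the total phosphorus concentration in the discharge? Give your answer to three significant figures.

Mass balance: 4970·0.07500 + 116.0·Cₑ = 5086·0.2940
→ Cₑ = (5086·0.2940 − 4970·0.07500) / 116.0 = 9.677 mg/L.

9.68 mg/L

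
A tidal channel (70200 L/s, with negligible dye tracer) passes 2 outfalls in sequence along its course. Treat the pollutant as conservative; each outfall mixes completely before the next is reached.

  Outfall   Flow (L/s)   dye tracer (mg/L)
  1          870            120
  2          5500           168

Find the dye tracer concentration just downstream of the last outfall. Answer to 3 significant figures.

Below outfall 1: Q → 71070 L/s, C = (70200·0 + 870.0·120.0)/71070 = 1.469 mg/L.
Below outfall 2: Q → 76570 L/s, C = (71070·1.469 + 5500·168.0)/76570 = 13.43 mg/L.

13.4 mg/L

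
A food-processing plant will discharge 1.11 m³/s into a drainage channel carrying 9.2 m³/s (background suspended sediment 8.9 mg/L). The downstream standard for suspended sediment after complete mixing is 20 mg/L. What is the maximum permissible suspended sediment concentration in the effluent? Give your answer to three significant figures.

112 mg/L

At the limit, (Qr·Cr + Qe·Cₑ)/(Qr + Qe) = 20:
Cₑ = (10.31·20 − 9.200·8.900) / 1.110 = 112.0 mg/L.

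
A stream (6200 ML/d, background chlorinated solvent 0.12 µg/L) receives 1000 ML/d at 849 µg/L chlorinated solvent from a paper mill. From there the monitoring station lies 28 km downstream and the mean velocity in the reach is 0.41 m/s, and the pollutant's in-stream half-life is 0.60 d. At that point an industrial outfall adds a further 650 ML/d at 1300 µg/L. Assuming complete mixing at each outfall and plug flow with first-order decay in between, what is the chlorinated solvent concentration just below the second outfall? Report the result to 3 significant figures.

151 µg/L

Mixed concentration C = ΣQC/ΣQ = (6200·0.1200 + 1000·849.0) / 7200 = 849700/7200 = 118.0 µg/L; combined flow 7200 ML/d.
Travel time t = 28·1000 / 0.41 = 68290 s = 18.97 h.
Half-life 0.60 d → k = ln 2 / 0.60 = 1.155 d⁻¹.
Decay over the reach: 118.0·exp(−kt) = 118.0·0.4013 = 47.36 µg/L.
At the second outfall, C = (7200·47.36 + 650.0·1300) / (7200 + 650.0) = 151.1 µg/L.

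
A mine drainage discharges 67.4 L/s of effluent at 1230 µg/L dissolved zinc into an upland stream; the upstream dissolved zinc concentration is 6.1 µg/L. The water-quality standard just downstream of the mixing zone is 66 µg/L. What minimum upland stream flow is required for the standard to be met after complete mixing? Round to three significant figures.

1310 L/s

Set C_mix = 66: (Q·6.100 + 67.40·1230) / (Q + 67.40) = 66
→ Q = 67.40·(1230 − 66)/(66 − 6.100) = 1310 L/s.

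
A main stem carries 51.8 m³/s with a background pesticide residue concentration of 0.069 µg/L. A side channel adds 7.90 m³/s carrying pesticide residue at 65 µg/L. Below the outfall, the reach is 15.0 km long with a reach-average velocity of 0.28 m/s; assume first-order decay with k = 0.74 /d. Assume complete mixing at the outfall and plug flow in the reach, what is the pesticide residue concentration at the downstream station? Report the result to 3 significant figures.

Flow-weighted average: C = (51.80·0.06900 + 7.900·65.00) / 59.70 = 517.1/59.70 = 8.661 µg/L.
Travel time t = 15.0·1000 / 0.28 = 53570 s = 14.88 h.
After decay, C = 8.661 × e^(−kt) = 8.661 × 0.6320 = 5.474 µg/L.

5.47 µg/L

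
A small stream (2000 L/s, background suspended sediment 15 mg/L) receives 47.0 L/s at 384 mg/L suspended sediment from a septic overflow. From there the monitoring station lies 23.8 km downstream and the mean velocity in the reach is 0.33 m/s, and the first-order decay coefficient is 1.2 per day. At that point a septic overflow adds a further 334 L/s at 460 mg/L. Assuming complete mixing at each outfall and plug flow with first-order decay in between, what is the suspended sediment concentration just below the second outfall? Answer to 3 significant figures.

Mixed concentration C = ΣQC/ΣQ = (2000·15.00 + 47.00·384.0) / 2047 = 48050/2047 = 23.47 mg/L; combined flow 2047 L/s.
Travel time t = 23.8·1000 / 0.33 = 72120 s = 20.03 h.
Applying C = C₀e^(−kt): 23.47 × 0.3673 = 8.620 mg/L.
Second outfall: C = (2047·8.620 + 334.0·460.0)/2381 = 71.94 mg/L.

71.9 mg/L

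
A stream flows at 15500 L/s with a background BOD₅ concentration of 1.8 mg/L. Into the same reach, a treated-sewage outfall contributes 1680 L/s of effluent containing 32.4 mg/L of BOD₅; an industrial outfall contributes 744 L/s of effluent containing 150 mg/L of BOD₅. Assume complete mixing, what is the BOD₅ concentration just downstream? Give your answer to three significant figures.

Conservation of mass: C = (15500·1.800 + 1680·32.40 + 744.0·150.0) / 17920 = 193900/17920 = 10.82 mg/L.

10.8 mg/L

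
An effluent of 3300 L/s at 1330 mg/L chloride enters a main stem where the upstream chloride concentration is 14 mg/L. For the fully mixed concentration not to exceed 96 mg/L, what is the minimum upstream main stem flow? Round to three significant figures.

Set C_mix = 96: (Q·14.00 + 3300·1330) / (Q + 3300) = 96
→ Q = 3300·(1330 − 96)/(96 − 14.00) = 49660 L/s.

49700 L/s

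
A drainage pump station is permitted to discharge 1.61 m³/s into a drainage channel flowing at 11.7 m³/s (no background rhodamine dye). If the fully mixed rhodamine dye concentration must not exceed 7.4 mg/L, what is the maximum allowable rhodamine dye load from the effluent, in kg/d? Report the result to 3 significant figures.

8510 kg/d

Mass balance at the limit: 11.70·0 + 1.610·Cₑ = 13.31·7.4 → Cₑ = 61.18 mg/L.
Load = 1.610 m³/s × 61.18 g/m³ × 86 400 s/d = 8510 kg/d.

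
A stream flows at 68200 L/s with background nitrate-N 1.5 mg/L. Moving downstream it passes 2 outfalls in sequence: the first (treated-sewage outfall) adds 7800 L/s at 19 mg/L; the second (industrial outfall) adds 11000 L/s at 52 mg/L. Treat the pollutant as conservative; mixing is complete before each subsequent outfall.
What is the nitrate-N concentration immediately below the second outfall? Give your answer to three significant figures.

Outfall 1: combined Q = 76000 L/s; C = (68200·1.500 + 7800·19.00)/76000 = 3.296 mg/L.
Outfall 2: combined Q = 87000 L/s; C = (76000·3.296 + 11000·52.00)/87000 = 9.454 mg/L.

9.45 mg/L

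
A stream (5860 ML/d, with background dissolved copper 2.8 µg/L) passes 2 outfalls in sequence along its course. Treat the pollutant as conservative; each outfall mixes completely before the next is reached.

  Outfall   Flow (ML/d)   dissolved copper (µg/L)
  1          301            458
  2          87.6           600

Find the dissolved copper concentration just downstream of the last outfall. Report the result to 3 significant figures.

33.1 µg/L

After outfall 1: Q = 5860 + 301.0 = 6161 ML/d; C = (5860·2.800 + 301.0·458.0)/6161 = 25.04 µg/L.
After outfall 2: Q = 6161 + 87.60 = 6249 ML/d; C = (6161·25.04 + 87.60·600.0)/6249 = 33.10 µg/L.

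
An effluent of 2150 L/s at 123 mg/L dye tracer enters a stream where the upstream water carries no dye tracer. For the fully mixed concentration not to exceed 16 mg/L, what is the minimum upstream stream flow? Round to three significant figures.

Set C_mix = 16: (Q·0 + 2150·123.0) / (Q + 2150) = 16
→ Q = 2150·(123.0 − 16)/(16 − 0) = 14380 L/s.

14400 L/s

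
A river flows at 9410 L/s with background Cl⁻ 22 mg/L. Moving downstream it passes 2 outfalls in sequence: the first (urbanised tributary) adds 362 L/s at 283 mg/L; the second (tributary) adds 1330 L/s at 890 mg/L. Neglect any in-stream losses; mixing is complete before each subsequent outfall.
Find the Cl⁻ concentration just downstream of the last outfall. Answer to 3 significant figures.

134 mg/L

After outfall 1: Q = 9410 + 362.0 = 9772 L/s; C = (9410·22.00 + 362.0·283.0)/9772 = 31.67 mg/L.
After outfall 2: Q = 9772 + 1330 = 11100 L/s; C = (9772·31.67 + 1330·890.0)/11100 = 134.5 mg/L.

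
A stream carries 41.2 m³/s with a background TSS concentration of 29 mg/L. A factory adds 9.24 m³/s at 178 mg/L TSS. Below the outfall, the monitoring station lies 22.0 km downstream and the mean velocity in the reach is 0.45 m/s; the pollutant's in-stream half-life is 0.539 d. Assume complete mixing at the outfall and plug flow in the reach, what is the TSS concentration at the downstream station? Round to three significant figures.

Flow-weighted average: C = (41.20·29.00 + 9.240·178.0) / 50.44 = 2840/50.44 = 56.30 mg/L.
Travel time t = 22.0·1000 / 0.45 = 48890 s = 13.58 h.
Half-life 0.539 d → k = ln 2 / 0.539 = 1.286 d⁻¹.
First-order decay: C = 56.30·exp(−k·t) = 56.30·0.4830 = 27.19 mg/L.

27.2 mg/L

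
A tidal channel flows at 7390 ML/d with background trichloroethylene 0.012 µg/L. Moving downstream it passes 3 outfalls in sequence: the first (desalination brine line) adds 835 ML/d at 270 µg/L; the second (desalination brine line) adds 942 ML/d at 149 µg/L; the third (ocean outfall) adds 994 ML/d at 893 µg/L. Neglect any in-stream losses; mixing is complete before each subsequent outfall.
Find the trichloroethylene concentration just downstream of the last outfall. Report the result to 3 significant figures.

Below outfall 1: Q → 8225 ML/d, C = (7390·0.01200 + 835.0·270.0)/8225 = 27.42 µg/L.
Below outfall 2: Q → 9167 ML/d, C = (8225·27.42 + 942.0·149.0)/9167 = 39.91 µg/L.
Below outfall 3: Q → 10160 ML/d, C = (9167·39.91 + 994.0·893.0)/10160 = 123.4 µg/L.

123 µg/L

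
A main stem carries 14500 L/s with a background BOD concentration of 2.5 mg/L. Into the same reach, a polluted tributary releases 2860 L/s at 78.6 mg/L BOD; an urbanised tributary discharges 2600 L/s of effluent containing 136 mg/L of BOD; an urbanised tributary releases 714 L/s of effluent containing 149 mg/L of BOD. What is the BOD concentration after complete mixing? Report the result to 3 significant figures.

Flow-weighted average: C = (14500·2.500 + 2860·78.60 + 2600·136.0 + 714.0·149.0) / 20670 = 721000/20670 = 34.88 mg/L.

34.9 mg/L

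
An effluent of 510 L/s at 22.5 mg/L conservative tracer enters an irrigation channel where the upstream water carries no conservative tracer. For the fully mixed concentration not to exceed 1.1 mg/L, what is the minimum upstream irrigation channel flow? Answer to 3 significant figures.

9920 L/s

Set C_mix = 1.1: (Q·0 + 510.0·22.50) / (Q + 510.0) = 1.1
→ Q = 510.0·(22.50 − 1.1)/(1.1 − 0) = 9922 L/s.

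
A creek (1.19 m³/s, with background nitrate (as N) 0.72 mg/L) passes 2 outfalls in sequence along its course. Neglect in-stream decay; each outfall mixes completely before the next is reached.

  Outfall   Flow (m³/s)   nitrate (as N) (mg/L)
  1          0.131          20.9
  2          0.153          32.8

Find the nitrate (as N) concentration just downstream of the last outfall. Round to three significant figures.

After outfall 1: Q = 1.190 + 0.1310 = 1.321 m³/s; C = (1.190·0.7200 + 0.1310·20.90)/1.321 = 2.721 mg/L.
After outfall 2: Q = 1.321 + 0.1530 = 1.474 m³/s; C = (1.321·2.721 + 0.1530·32.80)/1.474 = 5.843 mg/L.

5.84 mg/L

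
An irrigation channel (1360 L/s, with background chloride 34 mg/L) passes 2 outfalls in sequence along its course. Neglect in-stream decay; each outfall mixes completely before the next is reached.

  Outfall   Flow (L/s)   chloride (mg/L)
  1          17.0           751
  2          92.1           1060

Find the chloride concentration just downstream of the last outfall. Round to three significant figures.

107 mg/L

Outfall 1: combined Q = 1377 L/s; C = (1360·34.00 + 17.00·751.0)/1377 = 42.85 mg/L.
Outfall 2: combined Q = 1469 L/s; C = (1377·42.85 + 92.10·1060)/1469 = 106.6 mg/L.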